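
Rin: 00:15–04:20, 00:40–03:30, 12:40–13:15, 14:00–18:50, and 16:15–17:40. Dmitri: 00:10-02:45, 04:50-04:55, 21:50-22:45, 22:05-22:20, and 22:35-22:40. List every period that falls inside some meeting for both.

A, merged: 00:15–04:20, 12:40–13:15, 14:00–18:50.
B, merged: 00:10–02:45, 04:50–04:55, 21:50–22:45.
00:15–04:20 ∩ B → 00:15–02:45.
12:40–13:15 meets no B interval.
14:00–18:50 meets no B interval.

00:15–02:45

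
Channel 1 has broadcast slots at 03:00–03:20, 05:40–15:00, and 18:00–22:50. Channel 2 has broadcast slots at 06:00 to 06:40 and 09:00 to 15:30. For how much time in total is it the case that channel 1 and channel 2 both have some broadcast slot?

6 h 40 min

A ∩ B = 06:00–06:40, 09:00–15:00.
Total: 40 min + 6 h = 6 h 40 min.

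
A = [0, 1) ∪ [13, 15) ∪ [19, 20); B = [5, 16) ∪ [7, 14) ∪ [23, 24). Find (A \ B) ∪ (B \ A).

B, merged: [5, 16), [23, 24).
A but not B: [0, 1), [19, 20).
B but not A: [5, 13), [15, 16), [23, 24).
Combining gives A △ B.

[0, 1) ∪ [5, 13) ∪ [15, 16) ∪ [19, 20) ∪ [23, 24)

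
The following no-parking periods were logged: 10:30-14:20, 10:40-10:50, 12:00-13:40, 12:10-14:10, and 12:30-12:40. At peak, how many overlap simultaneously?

4

Walk the sorted start/end points keeping a running depth.
The depth first hits 4 at 12:30.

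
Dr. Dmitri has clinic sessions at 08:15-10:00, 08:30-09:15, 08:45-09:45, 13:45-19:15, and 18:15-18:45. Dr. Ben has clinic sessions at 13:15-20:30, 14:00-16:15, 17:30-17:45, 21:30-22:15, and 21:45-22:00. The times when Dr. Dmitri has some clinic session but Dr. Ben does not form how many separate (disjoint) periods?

1

First set merges to 08:15–10:00, 13:45–19:15.
Second set merges to 13:15–20:30, 21:30–22:15.
A \ B = 08:15–10:00.
That is 1 disjoint piece.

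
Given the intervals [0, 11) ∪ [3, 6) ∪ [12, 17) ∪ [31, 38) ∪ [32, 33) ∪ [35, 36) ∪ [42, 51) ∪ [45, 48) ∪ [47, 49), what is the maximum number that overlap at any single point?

3

Walk the sorted start/end points keeping a running depth.
The depth first hits 3 at 47.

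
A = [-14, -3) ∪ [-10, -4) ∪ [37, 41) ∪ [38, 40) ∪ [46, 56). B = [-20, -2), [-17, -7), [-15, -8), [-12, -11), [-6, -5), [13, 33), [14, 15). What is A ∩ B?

[-14, -3)

A, merged: [-14, -3), [37, 41), [46, 56).
B, merged: [-20, -2), [13, 33).
[-14, -3) overlaps B on [-14, -3).
[37, 41) falls entirely outside B.
[46, 56) falls entirely outside B.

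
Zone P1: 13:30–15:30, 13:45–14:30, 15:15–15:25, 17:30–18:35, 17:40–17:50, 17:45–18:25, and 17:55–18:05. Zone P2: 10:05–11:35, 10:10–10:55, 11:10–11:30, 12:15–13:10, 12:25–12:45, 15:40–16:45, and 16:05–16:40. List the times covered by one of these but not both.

A, merged: 13:30–15:30, 17:30–18:35.
B, merged: 10:05–11:35, 12:15–13:10, 15:40–16:45.
A \ B = 13:30–15:30, 17:30–18:35.
B \ A = 10:05–11:35, 12:15–13:10, 15:40–16:45.
Union of the two gives the symmetric difference.

10:05–11:35, 12:15–13:10, 13:30–15:30, 15:40–16:45, 17:30–18:35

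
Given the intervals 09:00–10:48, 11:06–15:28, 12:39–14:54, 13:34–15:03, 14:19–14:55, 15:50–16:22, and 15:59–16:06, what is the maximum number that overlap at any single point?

Walk the sorted start/end points keeping a running depth.
The depth first hits 4 at 14:19.

4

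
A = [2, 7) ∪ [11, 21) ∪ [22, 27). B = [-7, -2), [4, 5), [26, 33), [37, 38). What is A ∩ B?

[4, 5) ∪ [26, 27)

[2, 7) overlaps B on [4, 5).
[11, 21) falls entirely outside B.
[22, 27) overlaps B on [26, 27).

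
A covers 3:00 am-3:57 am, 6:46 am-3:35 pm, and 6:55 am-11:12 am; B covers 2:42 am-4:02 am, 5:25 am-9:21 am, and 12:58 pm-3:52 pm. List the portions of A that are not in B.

9:21 am-12:58 pm

First set merges to 3:00 am-3:57 am, 6:46 am-3:35 pm.
3:00 am-3:57 am: entirely removed.
6:46 am-3:35 pm \ B = 9:21 am-12:58 pm.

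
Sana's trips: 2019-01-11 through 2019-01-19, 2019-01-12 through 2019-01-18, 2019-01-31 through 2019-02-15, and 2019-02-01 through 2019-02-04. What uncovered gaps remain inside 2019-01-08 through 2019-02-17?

Covered (merged): 2019-01-11 through 2019-01-19, 2019-01-31 through 2019-02-15.
Complement within 2019-01-08 through 2019-02-17: 2019-01-08 through 2019-01-10, 2019-01-20 through 2019-01-30, 2019-02-16 through 2019-02-17.

2019-01-08 through 2019-01-10, 2019-01-20 through 2019-01-30, 2019-02-16 through 2019-02-17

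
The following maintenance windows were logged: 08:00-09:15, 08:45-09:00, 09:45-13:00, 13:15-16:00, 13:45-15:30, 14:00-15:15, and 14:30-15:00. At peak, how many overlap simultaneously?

Walk the sorted start/end points keeping a running depth.
The depth first hits 4 at 14:30.

4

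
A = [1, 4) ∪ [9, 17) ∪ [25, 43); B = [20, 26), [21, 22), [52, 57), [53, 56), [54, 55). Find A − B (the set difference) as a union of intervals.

[1, 4) ∪ [9, 17) ∪ [26, 43)

Second set merges to [20, 26), [52, 57).
[1, 4) is untouched.
[9, 17) is untouched.
[25, 43) with B removed leaves [26, 43).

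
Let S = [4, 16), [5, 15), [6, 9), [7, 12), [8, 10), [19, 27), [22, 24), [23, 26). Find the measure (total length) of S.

20

Merged: [4, 16), [19, 27).
Lengths: 12 + 8 = 20.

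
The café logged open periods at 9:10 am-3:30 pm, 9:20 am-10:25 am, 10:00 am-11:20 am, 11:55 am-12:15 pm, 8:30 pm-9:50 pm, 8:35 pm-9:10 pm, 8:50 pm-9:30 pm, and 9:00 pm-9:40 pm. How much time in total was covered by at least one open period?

7 h 40 min

Merged: 9:10 am-3:30 pm, 8:30 pm-9:50 pm.
Lengths: 6 h 20 min + 1 h 20 min = 7 h 40 min.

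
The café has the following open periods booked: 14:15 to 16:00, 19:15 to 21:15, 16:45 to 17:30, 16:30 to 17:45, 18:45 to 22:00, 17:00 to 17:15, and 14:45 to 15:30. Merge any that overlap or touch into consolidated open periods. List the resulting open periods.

14:15–16:00, 16:30–17:45, 18:45–22:00

Sort by start: 14:15–16:00, 14:45–15:30, 16:30–17:45, 16:45–17:30, 17:00–17:15, 18:45–22:00, 19:15–21:15.
14:45–15:30 overlaps/touches 14:15–16:00 → extend to 14:15–16:00.
16:30–17:45 is disjoint → start new block.
16:45–17:30 overlaps/touches 16:30–17:45 → extend to 16:30–17:45.
17:00–17:15 overlaps/touches 16:30–17:45 → extend to 16:30–17:45.
18:45–22:00 is disjoint → start new block.
19:15–21:15 overlaps/touches 18:45–22:00 → extend to 18:45–22:00.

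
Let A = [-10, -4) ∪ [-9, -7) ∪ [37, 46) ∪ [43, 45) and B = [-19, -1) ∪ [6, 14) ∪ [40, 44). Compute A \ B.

A, merged: [-10, -4), [37, 46).
[-10, -4) lies entirely inside B → drops out.
[37, 46) with B removed leaves [37, 40), [44, 46).

[37, 40) ∪ [44, 46)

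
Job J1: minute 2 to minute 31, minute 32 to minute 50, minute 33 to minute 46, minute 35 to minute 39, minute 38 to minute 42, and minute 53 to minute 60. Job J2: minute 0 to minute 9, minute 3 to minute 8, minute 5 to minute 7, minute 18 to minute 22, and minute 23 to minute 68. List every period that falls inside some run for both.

A, merged: minute 2 to minute 31, minute 32 to minute 50, minute 53 to minute 60.
B, merged: minute 0 to minute 9, minute 18 to minute 22, minute 23 to minute 68.
minute 2 to minute 31 overlaps B on minute 2 to minute 9, minute 18 to minute 22, minute 23 to minute 31.
minute 32 to minute 50 overlaps B on minute 32 to minute 50.
minute 53 to minute 60 overlaps B on minute 53 to minute 60.

minute 2 to minute 9, minute 18 to minute 22, minute 23 to minute 31, minute 32 to minute 50, minute 53 to minute 60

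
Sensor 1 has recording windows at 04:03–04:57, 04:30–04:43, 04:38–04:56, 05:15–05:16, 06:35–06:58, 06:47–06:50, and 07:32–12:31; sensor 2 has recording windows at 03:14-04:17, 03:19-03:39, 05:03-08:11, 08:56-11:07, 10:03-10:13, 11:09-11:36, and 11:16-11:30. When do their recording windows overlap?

First set merges to 04:03–04:57, 05:15–05:16, 06:35–06:58, 07:32–12:31.
Second set merges to 03:14–04:17, 05:03–08:11, 08:56–11:07, 11:09–11:36.
04:03–04:57 meets the second set on 04:03–04:17.
05:15–05:16 meets the second set on 05:15–05:16.
06:35–06:58 meets the second set on 06:35–06:58.
07:32–12:31 meets the second set on 07:32–08:11, 08:56–11:07, 11:09–11:36.

04:03–04:17, 05:15–05:16, 06:35–06:58, 07:32–08:11, 08:56–11:07, 11:09–11:36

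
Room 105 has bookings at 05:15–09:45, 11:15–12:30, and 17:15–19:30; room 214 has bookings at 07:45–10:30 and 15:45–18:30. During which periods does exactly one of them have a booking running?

Only in the first: 05:15-07:45, 11:15-12:30, 18:30-19:30.
Only in the second: 09:45-10:30, 15:45-17:15.
Together these are the periods covered by exactly one.

05:15-07:45, 09:45-10:30, 11:15-12:30, 15:45-17:15, 18:30-19:30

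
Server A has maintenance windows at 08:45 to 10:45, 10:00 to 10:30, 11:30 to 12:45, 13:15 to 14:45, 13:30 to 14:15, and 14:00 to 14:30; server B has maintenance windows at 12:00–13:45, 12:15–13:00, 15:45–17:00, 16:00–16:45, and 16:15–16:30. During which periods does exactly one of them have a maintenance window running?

08:45–10:45, 11:30–12:00, 12:45–13:15, 13:45–14:45, 15:45–17:00

A, merged: 08:45–10:45, 11:30–12:45, 13:15–14:45.
B, merged: 12:00–13:45, 15:45–17:00.
A \ B = 08:45–10:45, 11:30–12:00, 13:45–14:45.
B \ A = 12:45–13:15, 15:45–17:00.
Union of the two gives the symmetric difference.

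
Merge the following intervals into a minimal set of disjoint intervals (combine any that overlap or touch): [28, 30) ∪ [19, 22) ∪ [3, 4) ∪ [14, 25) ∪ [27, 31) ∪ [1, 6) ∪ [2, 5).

[1, 6) ∪ [14, 25) ∪ [27, 31)

Sort by start: [1, 6), [2, 5), [3, 4), [14, 25), [19, 22), [27, 31), [28, 30).
[2, 5) overlaps/touches [1, 6) → extend to [1, 6).
[3, 4) overlaps/touches [1, 6) → extend to [1, 6).
[14, 25) is disjoint → start new block.
[19, 22) overlaps/touches [14, 25) → extend to [14, 25).
[27, 31) is disjoint → start new block.
[28, 30) overlaps/touches [27, 31) → extend to [27, 31).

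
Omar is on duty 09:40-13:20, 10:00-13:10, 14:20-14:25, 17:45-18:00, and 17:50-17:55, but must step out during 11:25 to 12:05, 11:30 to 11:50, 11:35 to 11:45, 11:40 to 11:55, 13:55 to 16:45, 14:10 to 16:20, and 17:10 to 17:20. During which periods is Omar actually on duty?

09:40–11:25, 12:05–13:20, 17:45–18:00

A, merged: 09:40–13:20, 14:20–14:25, 17:45–18:00.
B, merged: 11:25–12:05, 13:55–16:45, 17:10–17:20.
09:40–13:20 with B removed leaves 09:40–11:25, 12:05–13:20.
14:20–14:25 lies entirely inside B → drops out.
17:45–18:00 is untouched.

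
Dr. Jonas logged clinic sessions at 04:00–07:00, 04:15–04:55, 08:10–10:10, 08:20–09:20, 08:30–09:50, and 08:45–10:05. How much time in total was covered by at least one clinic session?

5 h

Merged: 04:00-07:00, 08:10-10:10.
Lengths: 3 h + 2 h = 5 h.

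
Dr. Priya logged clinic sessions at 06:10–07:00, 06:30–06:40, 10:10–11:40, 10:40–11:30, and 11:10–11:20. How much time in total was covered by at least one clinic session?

2 h 20 min

Merged: 06:10-07:00, 10:10-11:40.
Lengths: 50 min + 1 h 30 min = 2 h 20 min.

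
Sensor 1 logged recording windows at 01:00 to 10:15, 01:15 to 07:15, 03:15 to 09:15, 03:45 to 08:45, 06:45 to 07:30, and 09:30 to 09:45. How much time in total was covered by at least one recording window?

Merged: 01:00–10:15.
Length: 9 h 15 min.

9 h 15 min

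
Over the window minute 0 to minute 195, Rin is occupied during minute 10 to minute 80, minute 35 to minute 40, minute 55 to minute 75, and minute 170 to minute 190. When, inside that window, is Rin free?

The merged coverage is minute 10 to minute 80, minute 170 to minute 190.
Gaps within minute 0 to minute 195: minute 0 to minute 10, minute 80 to minute 170, minute 190 to minute 195.

minute 0 to minute 10, minute 80 to minute 170, minute 190 to minute 195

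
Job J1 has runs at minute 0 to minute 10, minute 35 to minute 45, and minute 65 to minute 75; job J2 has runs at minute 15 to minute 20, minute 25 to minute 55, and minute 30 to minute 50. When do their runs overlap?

minute 35 to minute 45

B, merged: minute 15 to minute 20, minute 25 to minute 55.
minute 0 to minute 10: no overlap with the second set.
minute 35 to minute 45 meets the second set on minute 35 to minute 45.
minute 65 to minute 75: no overlap with the second set.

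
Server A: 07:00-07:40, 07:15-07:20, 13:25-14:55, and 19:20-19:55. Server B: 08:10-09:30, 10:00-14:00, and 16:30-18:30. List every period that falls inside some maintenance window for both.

13:25-14:00

First set merges to 07:00-07:40, 13:25-14:55, 19:20-19:55.
07:00-07:40 falls entirely outside B.
13:25-14:55 overlaps B on 13:25-14:00.
19:20-19:55 falls entirely outside B.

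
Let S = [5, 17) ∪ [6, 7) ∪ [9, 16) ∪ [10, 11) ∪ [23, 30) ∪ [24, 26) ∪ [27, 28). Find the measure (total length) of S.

19

Merged: [5, 17), [23, 30).
Lengths: 12 + 7 = 19.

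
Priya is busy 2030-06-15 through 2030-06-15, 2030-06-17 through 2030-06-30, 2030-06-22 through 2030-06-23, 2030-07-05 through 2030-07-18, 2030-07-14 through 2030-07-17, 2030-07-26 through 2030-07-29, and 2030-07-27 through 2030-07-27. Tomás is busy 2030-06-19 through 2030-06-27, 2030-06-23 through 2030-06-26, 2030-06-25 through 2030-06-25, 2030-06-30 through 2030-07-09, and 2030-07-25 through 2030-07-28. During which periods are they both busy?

2030-06-19 through 2030-06-27, 2030-06-30 through 2030-06-30, 2030-07-05 through 2030-07-09, 2030-07-26 through 2030-07-28

First set merges to 2030-06-15 through 2030-06-15, 2030-06-17 through 2030-06-30, 2030-07-05 through 2030-07-18, 2030-07-26 through 2030-07-29.
Second set merges to 2030-06-19 through 2030-06-27, 2030-06-30 through 2030-07-09, 2030-07-25 through 2030-07-28.
2030-06-15 through 2030-06-15 meets no B interval.
2030-06-17 through 2030-06-30 ∩ B → 2030-06-19 through 2030-06-27, 2030-06-30 through 2030-06-30.
2030-07-05 through 2030-07-18 ∩ B → 2030-07-05 through 2030-07-09.
2030-07-26 through 2030-07-29 ∩ B → 2030-07-26 through 2030-07-28.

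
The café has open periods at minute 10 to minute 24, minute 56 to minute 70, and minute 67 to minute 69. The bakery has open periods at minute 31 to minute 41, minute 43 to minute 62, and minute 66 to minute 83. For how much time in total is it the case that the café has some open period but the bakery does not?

A, merged: minute 10 to minute 24, minute 56 to minute 70.
A \ B = minute 10 to minute 24, minute 62 to minute 66.
Total: 14 minutes + 4 minutes = 18 minutes.

18 minutes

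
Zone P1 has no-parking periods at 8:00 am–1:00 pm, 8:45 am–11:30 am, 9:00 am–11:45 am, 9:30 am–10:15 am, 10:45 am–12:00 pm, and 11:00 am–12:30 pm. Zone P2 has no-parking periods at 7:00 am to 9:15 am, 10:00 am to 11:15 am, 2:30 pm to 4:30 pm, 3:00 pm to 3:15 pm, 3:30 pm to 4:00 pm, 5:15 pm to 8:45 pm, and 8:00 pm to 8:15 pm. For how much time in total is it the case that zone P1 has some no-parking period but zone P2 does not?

2 h 30 min

Merge the first list: 8:00 am–1:00 pm.
Merge the second list: 7:00 am–9:15 am, 10:00 am–11:15 am, 2:30 pm–4:30 pm, 5:15 pm–8:45 pm.
A \ B = 9:15 am–10:00 am, 11:15 am–1:00 pm.
Total: 45 min + 1 h 45 min = 2 h 30 min.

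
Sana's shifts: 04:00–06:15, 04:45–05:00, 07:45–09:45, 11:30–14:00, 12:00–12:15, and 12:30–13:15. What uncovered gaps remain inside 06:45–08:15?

06:45–07:45

Covered (merged): 04:00–06:15, 07:45–09:45, 11:30–14:00.
Complement within 06:45–08:15: 06:45–07:45.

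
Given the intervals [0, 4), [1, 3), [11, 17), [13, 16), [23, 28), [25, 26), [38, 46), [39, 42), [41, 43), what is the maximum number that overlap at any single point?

At 41, 3 of the intervals are simultaneously active.
No point has more.

3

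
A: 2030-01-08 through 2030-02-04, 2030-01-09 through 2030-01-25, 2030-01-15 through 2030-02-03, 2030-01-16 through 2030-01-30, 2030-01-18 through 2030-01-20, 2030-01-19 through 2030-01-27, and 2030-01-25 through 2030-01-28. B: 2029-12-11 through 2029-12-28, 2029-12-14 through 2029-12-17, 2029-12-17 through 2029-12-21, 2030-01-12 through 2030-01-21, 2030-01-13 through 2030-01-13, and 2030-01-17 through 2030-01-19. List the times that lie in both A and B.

2030-01-12 through 2030-01-21

First set merges to 2030-01-08 through 2030-02-04.
Second set merges to 2029-12-11 through 2029-12-28, 2030-01-12 through 2030-01-21.
2030-01-08 through 2030-02-04 overlaps B on 2030-01-12 through 2030-01-21.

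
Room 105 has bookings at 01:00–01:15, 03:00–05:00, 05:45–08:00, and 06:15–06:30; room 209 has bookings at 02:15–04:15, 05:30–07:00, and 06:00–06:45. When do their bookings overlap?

Merge the first list: 01:00-01:15, 03:00-05:00, 05:45-08:00.
Merge the second list: 02:15-04:15, 05:30-07:00.
01:00-01:15 falls entirely outside B.
03:00-05:00 overlaps B on 03:00-04:15.
05:45-08:00 overlaps B on 05:45-07:00.

03:00-04:15, 05:45-07:00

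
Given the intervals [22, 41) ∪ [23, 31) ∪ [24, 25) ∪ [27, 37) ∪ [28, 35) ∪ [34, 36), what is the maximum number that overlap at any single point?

4

Sweep endpoints in order; track running count of active intervals.
Peak of 4 reached at 28.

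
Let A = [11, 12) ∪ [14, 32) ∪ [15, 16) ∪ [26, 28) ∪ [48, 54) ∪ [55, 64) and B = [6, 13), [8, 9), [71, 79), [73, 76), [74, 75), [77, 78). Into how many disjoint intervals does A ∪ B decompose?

5

First set merges to [11, 12), [14, 32), [48, 54), [55, 64).
Second set merges to [6, 13), [71, 79).
A ∪ B = [6, 13), [14, 32), [48, 54), [55, 64), [71, 79).
That is 5 disjoint pieces.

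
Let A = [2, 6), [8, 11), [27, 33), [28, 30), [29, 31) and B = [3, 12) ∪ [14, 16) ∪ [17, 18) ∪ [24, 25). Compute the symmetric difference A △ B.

Merge the first list: [2, 6), [8, 11), [27, 33).
A \ B = [2, 3), [27, 33).
B \ A = [6, 8), [11, 12), [14, 16), [17, 18), [24, 25).
Union of the two gives the symmetric difference.

[2, 3) ∪ [6, 8) ∪ [11, 12) ∪ [14, 16) ∪ [17, 18) ∪ [24, 25) ∪ [27, 33)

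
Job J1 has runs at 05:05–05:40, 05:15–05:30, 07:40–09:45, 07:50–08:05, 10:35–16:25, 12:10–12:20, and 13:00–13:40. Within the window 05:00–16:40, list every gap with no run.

05:00-05:05, 05:40-07:40, 09:45-10:35, 16:25-16:40

After merging, the occupied span is 05:05-05:40, 07:40-09:45, 10:35-16:25.
Complement within 05:00-16:40: 05:00-05:05, 05:40-07:40, 09:45-10:35, 16:25-16:40.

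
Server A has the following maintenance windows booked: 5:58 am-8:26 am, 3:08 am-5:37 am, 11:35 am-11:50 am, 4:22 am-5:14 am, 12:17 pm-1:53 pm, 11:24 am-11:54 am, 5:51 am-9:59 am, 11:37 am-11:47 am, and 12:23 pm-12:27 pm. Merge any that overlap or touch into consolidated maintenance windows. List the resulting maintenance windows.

Sort by start: 3:08 am–5:37 am, 4:22 am–5:14 am, 5:51 am–9:59 am, 5:58 am–8:26 am, 11:24 am–11:54 am, 11:35 am–11:50 am, 11:37 am–11:47 am, 12:17 pm–1:53 pm, 12:23 pm–12:27 pm.
4:22 am–5:14 am overlaps/touches 3:08 am–5:37 am → extend to 3:08 am–5:37 am.
5:51 am–9:59 am is disjoint → start new block.
5:58 am–8:26 am overlaps/touches 5:51 am–9:59 am → extend to 5:51 am–9:59 am.
11:24 am–11:54 am is disjoint → start new block.
11:35 am–11:50 am overlaps/touches 11:24 am–11:54 am → extend to 11:24 am–11:54 am.
11:37 am–11:47 am overlaps/touches 11:24 am–11:54 am → extend to 11:24 am–11:54 am.
12:17 pm–1:53 pm is disjoint → start new block.
12:23 pm–12:27 pm overlaps/touches 12:17 pm–1:53 pm → extend to 12:17 pm–1:53 pm.

3:08 am–5:37 am, 5:51 am–9:59 am, 11:24 am–11:54 am, 12:17 pm–1:53 pm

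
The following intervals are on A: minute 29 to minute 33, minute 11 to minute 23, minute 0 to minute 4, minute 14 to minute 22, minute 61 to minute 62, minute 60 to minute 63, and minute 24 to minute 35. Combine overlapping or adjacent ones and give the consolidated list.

minute 0 to minute 4, minute 11 to minute 23, minute 24 to minute 35, minute 60 to minute 63

Sort by start: minute 0 to minute 4, minute 11 to minute 23, minute 14 to minute 22, minute 24 to minute 35, minute 29 to minute 33, minute 60 to minute 63, minute 61 to minute 62.
minute 11 to minute 23 is disjoint → start new block.
minute 14 to minute 22 overlaps/touches minute 11 to minute 23 → extend to minute 11 to minute 23.
minute 24 to minute 35 is disjoint → start new block.
minute 29 to minute 33 overlaps/touches minute 24 to minute 35 → extend to minute 24 to minute 35.
minute 60 to minute 63 is disjoint → start new block.
minute 61 to minute 62 overlaps/touches minute 60 to minute 63 → extend to minute 60 to minute 63.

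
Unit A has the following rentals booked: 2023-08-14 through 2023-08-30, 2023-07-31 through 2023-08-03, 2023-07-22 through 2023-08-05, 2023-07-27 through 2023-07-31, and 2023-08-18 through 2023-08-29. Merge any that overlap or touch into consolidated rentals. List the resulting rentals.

2023-07-22 through 2023-08-05, 2023-08-14 through 2023-08-30

Sort by start: 2023-07-22 through 2023-08-05, 2023-07-27 through 2023-07-31, 2023-07-31 through 2023-08-03, 2023-08-14 through 2023-08-30, 2023-08-18 through 2023-08-29.
2023-07-27 through 2023-07-31 overlaps/touches 2023-07-22 through 2023-08-05 → extend to 2023-07-22 through 2023-08-05.
2023-07-31 through 2023-08-03 overlaps/touches 2023-07-22 through 2023-08-05 → extend to 2023-07-22 through 2023-08-05.
2023-08-14 through 2023-08-30 is disjoint → start new block.
2023-08-18 through 2023-08-29 overlaps/touches 2023-08-14 through 2023-08-30 → extend to 2023-08-14 through 2023-08-30.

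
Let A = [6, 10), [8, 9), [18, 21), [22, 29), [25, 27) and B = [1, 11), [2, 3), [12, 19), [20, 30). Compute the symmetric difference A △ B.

First set merges to [6, 10), [18, 21), [22, 29).
Second set merges to [1, 11), [12, 19), [20, 30).
Only in the first: [19, 20).
Only in the second: [1, 6), [10, 11), [12, 18), [21, 22), [29, 30).
Together these are the periods covered by exactly one.

[1, 6) ∪ [10, 11) ∪ [12, 18) ∪ [19, 20) ∪ [21, 22) ∪ [29, 30)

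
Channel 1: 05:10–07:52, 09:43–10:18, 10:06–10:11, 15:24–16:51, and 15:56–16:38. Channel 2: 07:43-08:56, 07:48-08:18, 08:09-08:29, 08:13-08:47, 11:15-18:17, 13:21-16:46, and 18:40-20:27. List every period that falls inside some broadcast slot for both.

Merge the first list: 05:10–07:52, 09:43–10:18, 15:24–16:51.
Merge the second list: 07:43–08:56, 11:15–18:17, 18:40–20:27.
05:10–07:52 meets the second set on 07:43–07:52.
09:43–10:18: no overlap with the second set.
15:24–16:51 meets the second set on 15:24–16:51.

07:43–07:52, 15:24–16:51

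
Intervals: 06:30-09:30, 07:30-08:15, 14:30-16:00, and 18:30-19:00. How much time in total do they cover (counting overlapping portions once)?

Merged: 06:30-09:30, 14:30-16:00, 18:30-19:00.
Lengths: 3 h + 1 h 30 min + 30 min = 5 h.

5 h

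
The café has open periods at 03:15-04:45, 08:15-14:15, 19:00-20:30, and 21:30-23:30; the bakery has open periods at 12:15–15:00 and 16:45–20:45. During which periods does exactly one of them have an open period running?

03:15–04:45, 08:15–12:15, 14:15–15:00, 16:45–19:00, 20:30–20:45, 21:30–23:30

A but not B: 03:15–04:45, 08:15–12:15, 21:30–23:30.
B but not A: 14:15–15:00, 16:45–19:00, 20:30–20:45.
Combining gives A △ B.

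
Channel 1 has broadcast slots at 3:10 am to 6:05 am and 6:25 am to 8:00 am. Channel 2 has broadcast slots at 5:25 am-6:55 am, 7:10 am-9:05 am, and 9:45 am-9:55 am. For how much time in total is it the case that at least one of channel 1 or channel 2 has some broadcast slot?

A ∪ B = 3:10 am–9:05 am, 9:45 am–9:55 am.
Total: 5 h 55 min + 10 min = 6 h 5 min.

6 h 5 min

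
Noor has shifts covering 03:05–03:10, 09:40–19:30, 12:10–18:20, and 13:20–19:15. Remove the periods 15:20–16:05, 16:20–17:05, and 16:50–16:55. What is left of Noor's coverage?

03:05–03:10, 09:40–15:20, 16:05–16:20, 17:05–19:30

First set merges to 03:05–03:10, 09:40–19:30.
Second set merges to 15:20–16:05, 16:20–17:05.
03:05–03:10: no B overlap → unchanged.
09:40–19:30 minus B → 09:40–15:20, 16:05–16:20, 17:05–19:30.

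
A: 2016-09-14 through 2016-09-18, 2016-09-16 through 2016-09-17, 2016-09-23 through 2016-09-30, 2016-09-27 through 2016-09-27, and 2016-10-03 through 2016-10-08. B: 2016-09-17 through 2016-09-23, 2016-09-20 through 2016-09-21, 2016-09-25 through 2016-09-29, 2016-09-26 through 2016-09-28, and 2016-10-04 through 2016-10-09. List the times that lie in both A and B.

2016-09-17 through 2016-09-18, 2016-09-23 through 2016-09-23, 2016-09-25 through 2016-09-29, 2016-10-04 through 2016-10-08

A, merged: 2016-09-14 through 2016-09-18, 2016-09-23 through 2016-09-30, 2016-10-03 through 2016-10-08.
B, merged: 2016-09-17 through 2016-09-23, 2016-09-25 through 2016-09-29, 2016-10-04 through 2016-10-09.
2016-09-14 through 2016-09-18 ∩ B → 2016-09-17 through 2016-09-18.
2016-09-23 through 2016-09-30 ∩ B → 2016-09-23 through 2016-09-23, 2016-09-25 through 2016-09-29.
2016-10-03 through 2016-10-08 ∩ B → 2016-10-04 through 2016-10-08.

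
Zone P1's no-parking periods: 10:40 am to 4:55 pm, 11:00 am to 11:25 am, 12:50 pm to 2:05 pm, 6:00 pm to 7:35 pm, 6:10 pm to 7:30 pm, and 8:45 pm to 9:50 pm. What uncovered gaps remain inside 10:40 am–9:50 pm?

4:55 pm-6:00 pm, 7:35 pm-8:45 pm

The merged coverage is 10:40 am-4:55 pm, 6:00 pm-7:35 pm, 8:45 pm-9:50 pm.
Gaps within 10:40 am-9:50 pm: 4:55 pm-6:00 pm, 7:35 pm-8:45 pm.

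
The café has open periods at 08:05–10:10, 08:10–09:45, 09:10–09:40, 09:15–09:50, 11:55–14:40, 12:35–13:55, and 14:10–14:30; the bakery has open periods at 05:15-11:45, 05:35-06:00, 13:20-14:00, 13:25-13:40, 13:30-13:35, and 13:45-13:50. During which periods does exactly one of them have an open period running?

05:15–08:05, 10:10–11:45, 11:55–13:20, 14:00–14:40

Merge the first list: 08:05–10:10, 11:55–14:40.
Merge the second list: 05:15–11:45, 13:20–14:00.
A \ B = 11:55–13:20, 14:00–14:40.
B \ A = 05:15–08:05, 10:10–11:45.
Union of the two gives the symmetric difference.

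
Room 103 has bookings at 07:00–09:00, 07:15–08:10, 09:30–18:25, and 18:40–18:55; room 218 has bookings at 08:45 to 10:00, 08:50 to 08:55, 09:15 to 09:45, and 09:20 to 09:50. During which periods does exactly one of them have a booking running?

A, merged: 07:00–09:00, 09:30–18:25, 18:40–18:55.
B, merged: 08:45–10:00.
Only in the first: 07:00–08:45, 10:00–18:25, 18:40–18:55.
Only in the second: 09:00–09:30.
Together these are the periods covered by exactly one.

07:00–08:45, 09:00–09:30, 10:00–18:25, 18:40–18:55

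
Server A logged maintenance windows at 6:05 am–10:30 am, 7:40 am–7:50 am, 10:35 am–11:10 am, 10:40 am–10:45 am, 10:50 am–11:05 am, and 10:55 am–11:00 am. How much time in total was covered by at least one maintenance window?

Merged: 6:05 am–10:30 am, 10:35 am–11:10 am.
Lengths: 4 h 25 min + 35 min = 5 h.

5 h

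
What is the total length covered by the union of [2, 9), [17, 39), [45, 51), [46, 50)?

Merged: [2, 9), [17, 39), [45, 51).
Lengths: 7 + 22 + 6 = 35.

35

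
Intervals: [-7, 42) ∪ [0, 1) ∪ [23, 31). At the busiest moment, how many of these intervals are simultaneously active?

2

At 0, 2 of the intervals are simultaneously active.
No point has more.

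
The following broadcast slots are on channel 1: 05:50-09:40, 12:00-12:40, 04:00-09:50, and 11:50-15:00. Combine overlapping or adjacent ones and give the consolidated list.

04:00-09:50, 11:50-15:00

Sort by start: 04:00-09:50, 05:50-09:40, 11:50-15:00, 12:00-12:40.
05:50-09:40 overlaps/touches 04:00-09:50 → extend to 04:00-09:50.
11:50-15:00 is disjoint → start new block.
12:00-12:40 overlaps/touches 11:50-15:00 → extend to 11:50-15:00.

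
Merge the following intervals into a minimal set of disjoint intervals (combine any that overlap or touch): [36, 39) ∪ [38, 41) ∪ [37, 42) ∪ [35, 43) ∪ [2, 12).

Sort by start: [2, 12), [35, 43), [36, 39), [37, 42), [38, 41).
[35, 43) is disjoint → start new block.
[36, 39) overlaps/touches [35, 43) → extend to [35, 43).
[37, 42) overlaps/touches [35, 43) → extend to [35, 43).
[38, 41) overlaps/touches [35, 43) → extend to [35, 43).

[2, 12) ∪ [35, 43)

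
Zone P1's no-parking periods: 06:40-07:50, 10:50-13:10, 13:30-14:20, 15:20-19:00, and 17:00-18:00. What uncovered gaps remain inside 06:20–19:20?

Covered (merged): 06:40–07:50, 10:50–13:10, 13:30–14:20, 15:20–19:00.
Gaps within 06:20–19:20: 06:20–06:40, 07:50–10:50, 13:10–13:30, 14:20–15:20, 19:00–19:20.

06:20–06:40, 07:50–10:50, 13:10–13:30, 14:20–15:20, 19:00–19:20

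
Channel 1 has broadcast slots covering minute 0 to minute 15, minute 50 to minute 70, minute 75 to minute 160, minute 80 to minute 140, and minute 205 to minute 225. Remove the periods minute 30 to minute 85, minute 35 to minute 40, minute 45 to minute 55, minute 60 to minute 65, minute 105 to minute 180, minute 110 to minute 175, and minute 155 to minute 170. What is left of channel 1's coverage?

Merge the first list: minute 0 to minute 15, minute 50 to minute 70, minute 75 to minute 160, minute 205 to minute 225.
Merge the second list: minute 30 to minute 85, minute 105 to minute 180.
minute 0 to minute 15: no B overlap → unchanged.
minute 50 to minute 70: fully covered by B → removed.
minute 75 to minute 160 minus B → minute 85 to minute 105.
minute 205 to minute 225: no B overlap → unchanged.

minute 0 to minute 15, minute 85 to minute 105, minute 205 to minute 225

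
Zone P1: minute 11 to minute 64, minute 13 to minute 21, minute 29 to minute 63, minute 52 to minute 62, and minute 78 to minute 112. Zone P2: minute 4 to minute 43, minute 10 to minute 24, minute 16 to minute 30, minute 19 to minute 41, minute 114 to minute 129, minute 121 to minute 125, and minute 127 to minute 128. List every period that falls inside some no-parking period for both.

A, merged: minute 11 to minute 64, minute 78 to minute 112.
B, merged: minute 4 to minute 43, minute 114 to minute 129.
minute 11 to minute 64 overlaps B on minute 11 to minute 43.
minute 78 to minute 112 falls entirely outside B.

minute 11 to minute 43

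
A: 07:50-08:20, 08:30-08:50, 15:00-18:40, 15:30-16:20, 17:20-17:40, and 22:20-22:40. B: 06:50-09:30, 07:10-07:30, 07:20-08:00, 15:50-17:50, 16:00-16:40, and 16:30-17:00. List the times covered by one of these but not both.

Merge the first list: 07:50-08:20, 08:30-08:50, 15:00-18:40, 22:20-22:40.
Merge the second list: 06:50-09:30, 15:50-17:50.
Only in the first: 15:00-15:50, 17:50-18:40, 22:20-22:40.
Only in the second: 06:50-07:50, 08:20-08:30, 08:50-09:30.
Together these are the periods covered by exactly one.

06:50-07:50, 08:20-08:30, 08:50-09:30, 15:00-15:50, 17:50-18:40, 22:20-22:40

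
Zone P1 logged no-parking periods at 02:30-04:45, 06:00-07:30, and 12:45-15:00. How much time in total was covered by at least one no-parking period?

6 h

Merged: 02:30–04:45, 06:00–07:30, 12:45–15:00.
Lengths: 2 h 15 min + 1 h 30 min + 2 h 15 min = 6 h.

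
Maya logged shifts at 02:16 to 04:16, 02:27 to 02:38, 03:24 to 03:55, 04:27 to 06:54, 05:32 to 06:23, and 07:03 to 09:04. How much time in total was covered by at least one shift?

6 h 28 min

Merged: 02:16–04:16, 04:27–06:54, 07:03–09:04.
Lengths: 2 h + 2 h 27 min + 2 h 1 min = 6 h 28 min.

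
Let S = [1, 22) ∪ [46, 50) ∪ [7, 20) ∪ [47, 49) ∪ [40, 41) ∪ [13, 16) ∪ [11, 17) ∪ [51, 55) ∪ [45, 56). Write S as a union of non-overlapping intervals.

Sort by start: [1, 22), [7, 20), [11, 17), [13, 16), [40, 41), [45, 56), [46, 50), [47, 49), [51, 55).
[7, 20) overlaps/touches [1, 22) → extend to [1, 22).
[11, 17) overlaps/touches [1, 22) → extend to [1, 22).
[13, 16) overlaps/touches [1, 22) → extend to [1, 22).
[40, 41) is disjoint → start new block.
[45, 56) is disjoint → start new block.
[46, 50) overlaps/touches [45, 56) → extend to [45, 56).
[47, 49) overlaps/touches [45, 56) → extend to [45, 56).
[51, 55) overlaps/touches [45, 56) → extend to [45, 56).

[1, 22) ∪ [40, 41) ∪ [45, 56)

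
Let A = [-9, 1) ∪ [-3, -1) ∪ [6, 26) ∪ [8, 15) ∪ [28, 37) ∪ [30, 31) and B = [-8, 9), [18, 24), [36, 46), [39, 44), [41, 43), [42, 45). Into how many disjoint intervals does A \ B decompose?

First set merges to [-9, 1), [6, 26), [28, 37).
Second set merges to [-8, 9), [18, 24), [36, 46).
A \ B = [-9, -8), [9, 18), [24, 26), [28, 36).
That is 4 disjoint pieces.

4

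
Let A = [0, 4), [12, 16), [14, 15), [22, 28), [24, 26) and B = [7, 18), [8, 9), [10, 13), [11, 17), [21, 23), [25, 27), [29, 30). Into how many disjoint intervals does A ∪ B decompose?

4

A, merged: [0, 4), [12, 16), [22, 28).
B, merged: [7, 18), [21, 23), [25, 27), [29, 30).
A ∪ B = [0, 4), [7, 18), [21, 28), [29, 30).
That is 4 disjoint pieces.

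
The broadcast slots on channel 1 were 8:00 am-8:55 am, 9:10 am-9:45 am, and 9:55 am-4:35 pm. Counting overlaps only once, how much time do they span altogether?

8 h 10 min

Merged: 8:00 am–8:55 am, 9:10 am–9:45 am, 9:55 am–4:35 pm.
Lengths: 55 min + 35 min + 6 h 40 min = 8 h 10 min.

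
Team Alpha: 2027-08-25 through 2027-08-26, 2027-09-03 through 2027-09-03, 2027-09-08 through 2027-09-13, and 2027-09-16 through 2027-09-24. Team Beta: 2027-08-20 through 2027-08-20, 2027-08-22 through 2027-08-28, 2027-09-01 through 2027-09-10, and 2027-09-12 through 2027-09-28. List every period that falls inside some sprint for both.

2027-08-25 through 2027-08-26 overlaps B on 2027-08-25 through 2027-08-26.
2027-09-03 through 2027-09-03 overlaps B on 2027-09-03 through 2027-09-03.
2027-09-08 through 2027-09-13 overlaps B on 2027-09-08 through 2027-09-10, 2027-09-12 through 2027-09-13.
2027-09-16 through 2027-09-24 overlaps B on 2027-09-16 through 2027-09-24.

2027-08-25 through 2027-08-26, 2027-09-03 through 2027-09-03, 2027-09-08 through 2027-09-10, 2027-09-12 through 2027-09-13, 2027-09-16 through 2027-09-24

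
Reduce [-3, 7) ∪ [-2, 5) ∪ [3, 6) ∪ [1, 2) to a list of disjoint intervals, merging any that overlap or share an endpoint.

Sort by start: [-3, 7), [-2, 5), [1, 2), [3, 6).
[-2, 5) overlaps/touches [-3, 7) → extend to [-3, 7).
[1, 2) overlaps/touches [-3, 7) → extend to [-3, 7).
[3, 6) overlaps/touches [-3, 7) → extend to [-3, 7).

[-3, 7)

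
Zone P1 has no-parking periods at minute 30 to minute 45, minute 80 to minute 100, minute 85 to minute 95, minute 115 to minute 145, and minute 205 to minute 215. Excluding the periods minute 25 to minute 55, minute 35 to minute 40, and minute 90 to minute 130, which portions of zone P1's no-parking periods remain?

minute 80 to minute 90, minute 130 to minute 145, minute 205 to minute 215

A, merged: minute 30 to minute 45, minute 80 to minute 100, minute 115 to minute 145, minute 205 to minute 215.
B, merged: minute 25 to minute 55, minute 90 to minute 130.
minute 30 to minute 45: entirely removed.
minute 80 to minute 100 \ B = minute 80 to minute 90.
minute 115 to minute 145 \ B = minute 130 to minute 145.
minute 205 to minute 215: nothing removed.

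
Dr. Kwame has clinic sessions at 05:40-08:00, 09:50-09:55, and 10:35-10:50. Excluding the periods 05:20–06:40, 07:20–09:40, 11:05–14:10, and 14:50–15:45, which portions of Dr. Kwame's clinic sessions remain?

06:40–07:20, 09:50–09:55, 10:35–10:50

05:40–08:00 \ B = 06:40–07:20.
09:50–09:55: nothing removed.
10:35–10:50: nothing removed.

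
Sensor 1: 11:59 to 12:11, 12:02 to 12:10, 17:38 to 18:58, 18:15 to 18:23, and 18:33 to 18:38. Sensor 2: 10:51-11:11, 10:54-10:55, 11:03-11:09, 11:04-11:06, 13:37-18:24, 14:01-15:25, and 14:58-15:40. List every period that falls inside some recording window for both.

Merge the first list: 11:59–12:11, 17:38–18:58.
Merge the second list: 10:51–11:11, 13:37–18:24.
11:59–12:11 falls entirely outside B.
17:38–18:58 overlaps B on 17:38–18:24.

17:38–18:24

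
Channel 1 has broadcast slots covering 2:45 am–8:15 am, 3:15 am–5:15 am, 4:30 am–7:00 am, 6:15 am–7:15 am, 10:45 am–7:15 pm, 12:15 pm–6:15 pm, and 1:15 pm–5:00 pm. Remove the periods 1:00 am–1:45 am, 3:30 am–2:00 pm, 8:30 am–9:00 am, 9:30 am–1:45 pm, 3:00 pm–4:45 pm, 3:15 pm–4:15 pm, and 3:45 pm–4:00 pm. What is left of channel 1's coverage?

First set merges to 2:45 am–8:15 am, 10:45 am–7:15 pm.
Second set merges to 1:00 am–1:45 am, 3:30 am–2:00 pm, 3:00 pm–4:45 pm.
2:45 am–8:15 am minus B → 2:45 am–3:30 am.
10:45 am–7:15 pm minus B → 2:00 pm–3:00 pm, 4:45 pm–7:15 pm.

2:45 am–3:30 am, 2:00 pm–3:00 pm, 4:45 pm–7:15 pm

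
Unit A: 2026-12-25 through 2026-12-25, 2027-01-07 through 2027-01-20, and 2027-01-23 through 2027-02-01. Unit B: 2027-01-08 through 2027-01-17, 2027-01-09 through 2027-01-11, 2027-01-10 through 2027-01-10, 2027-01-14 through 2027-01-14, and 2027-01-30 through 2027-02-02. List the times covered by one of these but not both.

2026-12-25 through 2026-12-25, 2027-01-07 through 2027-01-07, 2027-01-18 through 2027-01-20, 2027-01-23 through 2027-01-29, 2027-02-02 through 2027-02-02

Merge the second list: 2027-01-08 through 2027-01-17, 2027-01-30 through 2027-02-02.
A but not B: 2026-12-25 through 2026-12-25, 2027-01-07 through 2027-01-07, 2027-01-18 through 2027-01-20, 2027-01-23 through 2027-01-29.
B but not A: 2027-02-02 through 2027-02-02.
Combining gives A △ B.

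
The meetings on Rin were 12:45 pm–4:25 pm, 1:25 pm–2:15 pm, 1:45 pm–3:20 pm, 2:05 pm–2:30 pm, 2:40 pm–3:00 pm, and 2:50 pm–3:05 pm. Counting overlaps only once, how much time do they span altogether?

Merged: 12:45 pm-4:25 pm.
Length: 3 h 40 min.

3 h 40 min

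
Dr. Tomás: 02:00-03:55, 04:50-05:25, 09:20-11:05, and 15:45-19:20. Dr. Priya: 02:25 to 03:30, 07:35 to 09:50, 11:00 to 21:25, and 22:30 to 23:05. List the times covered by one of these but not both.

02:00–02:25, 03:30–03:55, 04:50–05:25, 07:35–09:20, 09:50–11:00, 11:05–15:45, 19:20–21:25, 22:30–23:05

Only in the first: 02:00–02:25, 03:30–03:55, 04:50–05:25, 09:50–11:00.
Only in the second: 07:35–09:20, 11:05–15:45, 19:20–21:25, 22:30–23:05.
Together these are the periods covered by exactly one.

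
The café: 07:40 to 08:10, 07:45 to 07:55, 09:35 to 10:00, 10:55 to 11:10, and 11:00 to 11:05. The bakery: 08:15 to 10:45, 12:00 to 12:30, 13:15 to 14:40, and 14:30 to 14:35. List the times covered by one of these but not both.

07:40–08:10, 08:15–09:35, 10:00–10:45, 10:55–11:10, 12:00–12:30, 13:15–14:40

Merge the first list: 07:40–08:10, 09:35–10:00, 10:55–11:10.
Merge the second list: 08:15–10:45, 12:00–12:30, 13:15–14:40.
Only in the first: 07:40–08:10, 10:55–11:10.
Only in the second: 08:15–09:35, 10:00–10:45, 12:00–12:30, 13:15–14:40.
Together these are the periods covered by exactly one.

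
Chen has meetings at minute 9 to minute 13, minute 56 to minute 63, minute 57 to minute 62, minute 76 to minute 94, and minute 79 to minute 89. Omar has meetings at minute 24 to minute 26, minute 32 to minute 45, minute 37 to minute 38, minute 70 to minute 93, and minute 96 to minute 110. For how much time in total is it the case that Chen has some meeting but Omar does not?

12 minutes

First set merges to minute 9 to minute 13, minute 56 to minute 63, minute 76 to minute 94.
Second set merges to minute 24 to minute 26, minute 32 to minute 45, minute 70 to minute 93, minute 96 to minute 110.
A \ B = minute 9 to minute 13, minute 56 to minute 63, minute 93 to minute 94.
Total: 4 minutes + 7 minutes + 1 minute = 12 minutes.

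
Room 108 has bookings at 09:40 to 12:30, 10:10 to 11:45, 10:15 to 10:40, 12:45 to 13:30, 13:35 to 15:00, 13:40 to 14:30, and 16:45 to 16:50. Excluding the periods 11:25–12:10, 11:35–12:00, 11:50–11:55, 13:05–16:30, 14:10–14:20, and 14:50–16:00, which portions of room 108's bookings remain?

09:40–11:25, 12:10–12:30, 12:45–13:05, 16:45–16:50

A, merged: 09:40–12:30, 12:45–13:30, 13:35–15:00, 16:45–16:50.
B, merged: 11:25–12:10, 13:05–16:30.
09:40–12:30 minus B → 09:40–11:25, 12:10–12:30.
12:45–13:30 minus B → 12:45–13:05.
13:35–15:00: fully covered by B → removed.
16:45–16:50: no B overlap → unchanged.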